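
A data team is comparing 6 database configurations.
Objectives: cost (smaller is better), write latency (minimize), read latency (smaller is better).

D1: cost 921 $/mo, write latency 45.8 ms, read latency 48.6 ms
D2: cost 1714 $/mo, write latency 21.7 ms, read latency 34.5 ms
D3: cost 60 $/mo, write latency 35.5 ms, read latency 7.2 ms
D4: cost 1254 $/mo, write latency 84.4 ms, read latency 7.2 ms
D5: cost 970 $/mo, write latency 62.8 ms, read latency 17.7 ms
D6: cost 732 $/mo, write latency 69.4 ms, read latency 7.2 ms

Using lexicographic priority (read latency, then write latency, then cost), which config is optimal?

D3

First minimize read latency: best is 7.2, kept {D3, D4, D6}.
Then minimize write latency: best is 35.5, kept {D3}.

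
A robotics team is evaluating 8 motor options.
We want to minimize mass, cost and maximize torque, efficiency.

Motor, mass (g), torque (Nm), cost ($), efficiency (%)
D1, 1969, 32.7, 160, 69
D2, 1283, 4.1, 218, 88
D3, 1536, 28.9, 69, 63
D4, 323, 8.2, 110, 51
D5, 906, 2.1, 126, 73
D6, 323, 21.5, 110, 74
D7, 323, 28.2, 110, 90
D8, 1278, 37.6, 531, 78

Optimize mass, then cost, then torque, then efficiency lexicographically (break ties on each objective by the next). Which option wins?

First minimize mass: best is 323, kept {D4, D6, D7}.
Then minimize cost: best is 110, kept {D4, D6, D7}.
Then maximize torque: best is 28.2, kept {D7}.

D7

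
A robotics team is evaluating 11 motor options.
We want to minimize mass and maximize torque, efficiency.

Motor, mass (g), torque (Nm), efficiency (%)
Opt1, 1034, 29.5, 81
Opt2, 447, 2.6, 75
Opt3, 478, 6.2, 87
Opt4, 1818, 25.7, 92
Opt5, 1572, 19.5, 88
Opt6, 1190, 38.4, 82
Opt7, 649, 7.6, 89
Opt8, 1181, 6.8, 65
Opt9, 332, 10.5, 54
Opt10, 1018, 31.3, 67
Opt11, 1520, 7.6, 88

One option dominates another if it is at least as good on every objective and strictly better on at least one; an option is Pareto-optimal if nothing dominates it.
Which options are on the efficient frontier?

Opt1, Opt2, Opt3, Opt4, Opt5, Opt6, Opt7, Opt9, Opt10

Opt1: not dominated.
Opt2: not dominated.
Opt3: not dominated.
Opt4: not dominated (best efficiency).
Opt5: not dominated.
Opt6: not dominated (best torque).
Opt7: not dominated.
Opt8: dominated by Opt1 (mass 1034≤1181, torque 29.5≥6.8, efficiency 81≥65).
Opt9: not dominated (best mass).
Opt10: not dominated.
Opt11: dominated by Opt7 (mass 649≤1520, torque 7.6≥7.6, efficiency 89≥88).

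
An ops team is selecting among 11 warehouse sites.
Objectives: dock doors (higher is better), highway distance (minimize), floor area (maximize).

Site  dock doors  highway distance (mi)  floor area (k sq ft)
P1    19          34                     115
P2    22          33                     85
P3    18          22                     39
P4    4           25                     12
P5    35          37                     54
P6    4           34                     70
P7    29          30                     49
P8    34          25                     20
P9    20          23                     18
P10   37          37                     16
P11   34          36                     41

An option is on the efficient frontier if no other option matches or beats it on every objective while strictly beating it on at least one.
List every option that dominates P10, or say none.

P1: worse on dock doors (19 vs 37).
P2: worse on dock doors (22 vs 37).
P3: worse on dock doors (18 vs 37).
P4: worse on dock doors (4 vs 37).
P5: worse on dock doors (35 vs 37).
P6: worse on dock doors (4 vs 37).
P7: worse on dock doors (29 vs 37).
P8: worse on dock doors (34 vs 37).
P9: worse on dock doors (20 vs 37).
P11: worse on dock doors (34 vs 37).
No option dominates P10.

none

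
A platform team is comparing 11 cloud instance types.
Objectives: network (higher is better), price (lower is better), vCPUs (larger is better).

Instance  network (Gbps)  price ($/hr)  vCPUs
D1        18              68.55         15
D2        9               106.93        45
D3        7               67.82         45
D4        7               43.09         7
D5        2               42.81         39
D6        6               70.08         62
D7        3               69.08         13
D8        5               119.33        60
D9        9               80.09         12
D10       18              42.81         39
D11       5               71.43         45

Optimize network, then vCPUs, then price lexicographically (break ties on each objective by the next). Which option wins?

D10

First maximize network: best is 18, kept {D1, D10}.
Then maximize vCPUs: best is 39, kept {D10}.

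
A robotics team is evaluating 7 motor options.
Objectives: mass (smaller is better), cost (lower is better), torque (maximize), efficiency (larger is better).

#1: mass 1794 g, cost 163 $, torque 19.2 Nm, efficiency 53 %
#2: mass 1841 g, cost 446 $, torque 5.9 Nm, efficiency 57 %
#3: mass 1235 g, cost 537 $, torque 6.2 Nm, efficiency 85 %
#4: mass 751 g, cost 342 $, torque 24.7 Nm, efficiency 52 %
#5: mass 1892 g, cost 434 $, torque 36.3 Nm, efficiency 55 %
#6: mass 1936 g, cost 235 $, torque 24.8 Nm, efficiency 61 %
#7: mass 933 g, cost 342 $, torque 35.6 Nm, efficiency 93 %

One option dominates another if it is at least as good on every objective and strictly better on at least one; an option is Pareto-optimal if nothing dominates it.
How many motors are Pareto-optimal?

#1: not dominated (best cost).
#2: dominated by #7 (mass 933≤1841, cost 342≤446, torque 35.6≥5.9, efficiency 93≥57).
#3: dominated by #7 (mass 933≤1235, cost 342≤537, torque 35.6≥6.2, efficiency 93≥85).
#4: not dominated (best mass).
#5: not dominated (best torque).
#6: not dominated.
#7: not dominated (best efficiency).
Pareto-optimal: #1, #4, #5, #6, #7 → 5.

5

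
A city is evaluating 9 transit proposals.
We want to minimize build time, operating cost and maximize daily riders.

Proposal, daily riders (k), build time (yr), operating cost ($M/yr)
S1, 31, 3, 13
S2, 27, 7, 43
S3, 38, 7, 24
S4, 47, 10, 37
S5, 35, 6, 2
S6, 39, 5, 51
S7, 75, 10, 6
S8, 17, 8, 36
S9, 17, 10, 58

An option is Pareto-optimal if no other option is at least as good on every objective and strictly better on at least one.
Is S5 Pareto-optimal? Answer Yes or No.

S1: worse on daily riders (31 vs 35).
S2: worse on daily riders (27 vs 35).
S3: worse on build time (7 vs 6).
S4: worse on build time (10 vs 6).
S6: worse on operating cost (51 vs 2).
S7: worse on build time (10 vs 6).
S8: worse on daily riders (17 vs 35).
S9: worse on daily riders (17 vs 35).
No option is at least as good as S5 on every objective and strictly better on one.

Yes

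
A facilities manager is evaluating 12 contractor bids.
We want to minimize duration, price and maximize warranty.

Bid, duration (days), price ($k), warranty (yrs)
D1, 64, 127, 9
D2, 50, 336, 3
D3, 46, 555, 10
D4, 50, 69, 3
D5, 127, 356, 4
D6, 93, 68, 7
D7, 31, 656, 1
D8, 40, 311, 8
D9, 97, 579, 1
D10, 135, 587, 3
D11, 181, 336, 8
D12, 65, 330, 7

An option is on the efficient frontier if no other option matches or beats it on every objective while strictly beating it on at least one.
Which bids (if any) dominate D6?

D1: worse on price (127 vs 68).
D2: worse on price (336 vs 68).
D3: worse on price (555 vs 68).
D4: worse on price (69 vs 68).
D5: worse on duration (127 vs 93).
D7: worse on price (656 vs 68).
D8: worse on price (311 vs 68).
D9: worse on duration (97 vs 93).
D10: worse on duration (135 vs 93).
D11: worse on duration (181 vs 93).
D12: worse on price (330 vs 68).
No option dominates D6.

none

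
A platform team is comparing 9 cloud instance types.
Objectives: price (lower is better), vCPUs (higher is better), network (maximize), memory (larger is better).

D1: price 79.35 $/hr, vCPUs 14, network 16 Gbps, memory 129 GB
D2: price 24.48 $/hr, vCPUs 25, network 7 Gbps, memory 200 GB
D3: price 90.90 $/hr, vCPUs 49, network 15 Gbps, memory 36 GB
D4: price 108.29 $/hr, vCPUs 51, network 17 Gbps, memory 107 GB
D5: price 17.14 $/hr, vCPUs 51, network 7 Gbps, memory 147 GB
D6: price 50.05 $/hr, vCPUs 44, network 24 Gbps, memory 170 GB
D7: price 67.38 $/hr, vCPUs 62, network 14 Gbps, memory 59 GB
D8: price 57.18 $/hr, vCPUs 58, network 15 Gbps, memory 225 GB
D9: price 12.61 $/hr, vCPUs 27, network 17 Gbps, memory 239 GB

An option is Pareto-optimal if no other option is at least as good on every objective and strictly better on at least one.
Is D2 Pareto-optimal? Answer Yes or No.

No

D9 vs D2: price 12.61≤24.48, vCPUs 27≥25, network 17≥7, memory 239≥200 — D9 is at least as good on every objective and strictly better on at least one, so D9 dominates D2.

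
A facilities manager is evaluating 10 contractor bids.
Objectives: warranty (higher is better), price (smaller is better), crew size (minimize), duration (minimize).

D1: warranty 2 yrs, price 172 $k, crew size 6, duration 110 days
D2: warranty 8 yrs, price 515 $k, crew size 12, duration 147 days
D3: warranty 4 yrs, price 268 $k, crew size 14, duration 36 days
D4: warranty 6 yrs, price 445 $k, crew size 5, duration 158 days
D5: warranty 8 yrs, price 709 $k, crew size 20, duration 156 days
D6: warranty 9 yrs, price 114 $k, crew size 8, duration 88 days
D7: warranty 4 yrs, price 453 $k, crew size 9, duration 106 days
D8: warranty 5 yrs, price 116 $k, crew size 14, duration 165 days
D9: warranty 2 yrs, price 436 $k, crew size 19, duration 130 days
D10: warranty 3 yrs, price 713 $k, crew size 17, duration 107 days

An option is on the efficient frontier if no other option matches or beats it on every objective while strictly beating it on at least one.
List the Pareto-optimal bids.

D1: not dominated.
D2: dominated by D6 (warranty 9≥8, price 114≤515, crew size 8≤12, duration 88≤147).
D3: not dominated (best duration).
D4: not dominated (best crew size).
D5: dominated by D2 (warranty 8≥8, price 515≤709, crew size 12≤20, duration 147≤156).
D6: not dominated (best warranty).
D7: dominated by D6 (warranty 9≥4, price 114≤453, crew size 8≤9, duration 88≤106).
D8: dominated by D6 (warranty 9≥5, price 114≤116, crew size 8≤14, duration 88≤165).
D9: dominated by D1 (warranty 2≥2, price 172≤436, crew size 6≤19, duration 110≤130).
D10: dominated by D3 (warranty 4≥3, price 268≤713, crew size 14≤17, duration 36≤107).

D1, D3, D4, D6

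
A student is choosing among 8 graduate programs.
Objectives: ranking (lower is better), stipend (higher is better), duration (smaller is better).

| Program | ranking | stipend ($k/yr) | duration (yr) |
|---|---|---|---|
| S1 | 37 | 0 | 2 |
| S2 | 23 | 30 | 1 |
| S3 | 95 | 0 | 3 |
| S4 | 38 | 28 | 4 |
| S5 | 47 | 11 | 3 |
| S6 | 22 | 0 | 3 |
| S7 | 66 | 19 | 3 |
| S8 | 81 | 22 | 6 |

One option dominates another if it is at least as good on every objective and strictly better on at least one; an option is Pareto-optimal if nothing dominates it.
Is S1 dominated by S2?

Yes

S2 vs S1: ranking 23≤37, stipend 30≥0, duration 1≤2 — S2 is at least as good on every objective with at least one strict improvement.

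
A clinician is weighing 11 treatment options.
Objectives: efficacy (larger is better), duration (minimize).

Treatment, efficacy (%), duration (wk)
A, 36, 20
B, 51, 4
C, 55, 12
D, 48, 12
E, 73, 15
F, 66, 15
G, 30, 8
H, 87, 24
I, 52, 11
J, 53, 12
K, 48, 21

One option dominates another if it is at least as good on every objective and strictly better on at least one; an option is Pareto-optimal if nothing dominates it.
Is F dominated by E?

Yes

E vs F: efficacy 73≥66, duration 15≤15 — E is at least as good on every objective with at least one strict improvement.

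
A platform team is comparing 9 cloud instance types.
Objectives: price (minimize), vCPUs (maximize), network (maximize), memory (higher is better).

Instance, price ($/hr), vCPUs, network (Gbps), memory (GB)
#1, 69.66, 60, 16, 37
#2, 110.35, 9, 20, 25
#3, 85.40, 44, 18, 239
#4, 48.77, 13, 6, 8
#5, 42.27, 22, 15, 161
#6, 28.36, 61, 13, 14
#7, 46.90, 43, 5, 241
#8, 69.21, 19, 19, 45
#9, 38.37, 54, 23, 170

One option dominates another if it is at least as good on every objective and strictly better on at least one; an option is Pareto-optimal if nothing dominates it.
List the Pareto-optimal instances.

#1: not dominated.
#2: dominated by #9 (price 38.37≤110.35, vCPUs 54≥9, network 23≥20, memory 170≥25).
#3: not dominated.
#4: dominated by #5 (price 42.27≤48.77, vCPUs 22≥13, network 15≥6, memory 161≥8).
#5: dominated by #9 (price 38.37≤42.27, vCPUs 54≥22, network 23≥15, memory 170≥161).
#6: not dominated (best price).
#7: not dominated (best memory).
#8: dominated by #9 (price 38.37≤69.21, vCPUs 54≥19, network 23≥19, memory 170≥45).
#9: not dominated (best network).

#1, #3, #6, #7, #9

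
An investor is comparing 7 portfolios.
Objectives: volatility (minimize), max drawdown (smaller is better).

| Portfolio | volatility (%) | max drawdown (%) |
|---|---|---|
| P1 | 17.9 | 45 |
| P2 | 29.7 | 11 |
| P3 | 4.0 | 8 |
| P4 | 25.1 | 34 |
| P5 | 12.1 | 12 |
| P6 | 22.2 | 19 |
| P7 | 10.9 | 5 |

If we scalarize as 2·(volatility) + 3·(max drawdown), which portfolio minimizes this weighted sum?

P3

P1: 2·17.9 + 3·45 = 170.8
P2: 2·29.7 + 3·11 = 92.4
P3: 2·4.0 + 3·8 = 32.0
P4: 2·25.1 + 3·34 = 152.2
P5: 2·12.1 + 3·12 = 60.2
P6: 2·22.2 + 3·19 = 101.4
P7: 2·10.9 + 3·5 = 36.8
Lowest: P3 at 32.0.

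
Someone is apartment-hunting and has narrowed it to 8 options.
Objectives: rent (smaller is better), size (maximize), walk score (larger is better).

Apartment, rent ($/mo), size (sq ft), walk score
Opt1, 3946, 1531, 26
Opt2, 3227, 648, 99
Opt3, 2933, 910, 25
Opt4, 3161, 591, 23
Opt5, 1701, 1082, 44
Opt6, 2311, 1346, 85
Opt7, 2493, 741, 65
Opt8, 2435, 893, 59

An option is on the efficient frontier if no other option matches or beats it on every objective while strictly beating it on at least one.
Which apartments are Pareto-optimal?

Opt1: not dominated (best size).
Opt2: not dominated (best walk score).
Opt3: dominated by Opt5 (rent 1701≤2933, size 1082≥910, walk score 44≥25).
Opt4: dominated by Opt3 (rent 2933≤3161, size 910≥591, walk score 25≥23).
Opt5: not dominated (best rent).
Opt6: not dominated.
Opt7: dominated by Opt6 (rent 2311≤2493, size 1346≥741, walk score 85≥65).
Opt8: dominated by Opt6 (rent 2311≤2435, size 1346≥893, walk score 85≥59).

Opt1, Opt2, Opt5, Opt6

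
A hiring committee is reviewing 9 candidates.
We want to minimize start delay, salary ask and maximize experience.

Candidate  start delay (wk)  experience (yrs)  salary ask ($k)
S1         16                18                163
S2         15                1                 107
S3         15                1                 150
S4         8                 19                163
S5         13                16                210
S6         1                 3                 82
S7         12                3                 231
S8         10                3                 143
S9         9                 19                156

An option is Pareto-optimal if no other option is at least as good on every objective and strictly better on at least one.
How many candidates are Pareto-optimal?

S1: dominated by S4 (start delay 8≤16, experience 19≥18, salary ask 163≤163).
S2: dominated by S6 (start delay 1≤15, experience 3≥1, salary ask 82≤107).
S3: dominated by S2 (start delay 15≤15, experience 1≥1, salary ask 107≤150).
S4: not dominated.
S5: dominated by S4 (start delay 8≤13, experience 19≥16, salary ask 163≤210).
S6: not dominated (best start delay).
S7: dominated by S4 (start delay 8≤12, experience 19≥3, salary ask 163≤231).
S8: dominated by S6 (start delay 1≤10, experience 3≥3, salary ask 82≤143).
S9: not dominated.
Pareto-optimal: S4, S6, S9 → 3.

3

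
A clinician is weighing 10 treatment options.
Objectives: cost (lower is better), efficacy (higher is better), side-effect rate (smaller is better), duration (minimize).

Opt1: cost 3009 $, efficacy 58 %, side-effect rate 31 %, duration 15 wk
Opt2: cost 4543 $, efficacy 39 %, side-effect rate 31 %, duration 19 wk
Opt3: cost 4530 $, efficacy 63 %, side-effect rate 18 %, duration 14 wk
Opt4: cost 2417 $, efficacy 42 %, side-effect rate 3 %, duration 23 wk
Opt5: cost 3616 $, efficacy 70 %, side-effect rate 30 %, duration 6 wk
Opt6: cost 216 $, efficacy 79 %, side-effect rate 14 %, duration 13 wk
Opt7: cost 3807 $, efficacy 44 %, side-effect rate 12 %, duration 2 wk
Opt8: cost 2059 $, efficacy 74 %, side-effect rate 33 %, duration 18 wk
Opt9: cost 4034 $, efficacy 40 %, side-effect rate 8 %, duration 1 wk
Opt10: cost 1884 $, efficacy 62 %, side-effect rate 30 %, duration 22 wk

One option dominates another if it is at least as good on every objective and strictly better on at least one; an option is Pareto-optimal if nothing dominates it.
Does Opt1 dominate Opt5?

Opt1 vs Opt5: Opt1 is worse on efficacy (58 vs 70), so it does not dominate Opt5.

No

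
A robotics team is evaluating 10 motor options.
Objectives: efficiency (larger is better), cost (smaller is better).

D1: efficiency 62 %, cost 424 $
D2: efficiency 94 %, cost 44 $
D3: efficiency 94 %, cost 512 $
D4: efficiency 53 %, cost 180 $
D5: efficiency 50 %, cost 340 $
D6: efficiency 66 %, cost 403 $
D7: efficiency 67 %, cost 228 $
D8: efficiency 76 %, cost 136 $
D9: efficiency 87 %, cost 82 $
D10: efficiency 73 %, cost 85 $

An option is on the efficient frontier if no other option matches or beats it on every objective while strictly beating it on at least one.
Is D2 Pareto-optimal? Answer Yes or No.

D1: worse on efficiency (62 vs 94).
D3: worse on cost (512 vs 44).
D4: worse on efficiency (53 vs 94).
D5: worse on efficiency (50 vs 94).
D6: worse on efficiency (66 vs 94).
D7: worse on efficiency (67 vs 94).
D8: worse on efficiency (76 vs 94).
D9: worse on efficiency (87 vs 94).
D10: worse on efficiency (73 vs 94).
No option is at least as good as D2 on every objective and strictly better on one.

Yes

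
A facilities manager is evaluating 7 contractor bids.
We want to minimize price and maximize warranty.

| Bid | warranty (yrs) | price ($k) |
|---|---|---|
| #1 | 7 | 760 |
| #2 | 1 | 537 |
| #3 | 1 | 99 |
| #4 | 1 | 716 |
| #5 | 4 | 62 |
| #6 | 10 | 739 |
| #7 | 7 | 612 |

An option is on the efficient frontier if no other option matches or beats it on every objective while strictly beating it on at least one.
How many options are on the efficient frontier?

#1: dominated by #6 (warranty 10≥7, price 739≤760).
#2: dominated by #3 (warranty 1≥1, price 99≤537).
#3: dominated by #5 (warranty 4≥1, price 62≤99).
#4: dominated by #2 (warranty 1≥1, price 537≤716).
#5: not dominated (best price).
#6: not dominated (best warranty).
#7: not dominated.
Pareto-optimal: #5, #6, #7 → 3.

3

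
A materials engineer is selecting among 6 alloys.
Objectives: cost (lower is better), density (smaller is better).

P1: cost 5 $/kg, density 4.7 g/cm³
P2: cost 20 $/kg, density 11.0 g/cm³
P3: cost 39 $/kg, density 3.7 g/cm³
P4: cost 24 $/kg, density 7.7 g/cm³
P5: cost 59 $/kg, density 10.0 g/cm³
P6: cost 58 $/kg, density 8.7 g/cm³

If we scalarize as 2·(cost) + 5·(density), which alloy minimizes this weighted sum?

P1

P1: 2·5 + 5·4.7 = 33.5
P2: 2·20 + 5·11.0 = 95.0
P3: 2·39 + 5·3.7 = 96.5
P4: 2·24 + 5·7.7 = 86.5
P5: 2·59 + 5·10.0 = 168.0
P6: 2·58 + 5·8.7 = 159.5
Lowest: P1 at 33.5.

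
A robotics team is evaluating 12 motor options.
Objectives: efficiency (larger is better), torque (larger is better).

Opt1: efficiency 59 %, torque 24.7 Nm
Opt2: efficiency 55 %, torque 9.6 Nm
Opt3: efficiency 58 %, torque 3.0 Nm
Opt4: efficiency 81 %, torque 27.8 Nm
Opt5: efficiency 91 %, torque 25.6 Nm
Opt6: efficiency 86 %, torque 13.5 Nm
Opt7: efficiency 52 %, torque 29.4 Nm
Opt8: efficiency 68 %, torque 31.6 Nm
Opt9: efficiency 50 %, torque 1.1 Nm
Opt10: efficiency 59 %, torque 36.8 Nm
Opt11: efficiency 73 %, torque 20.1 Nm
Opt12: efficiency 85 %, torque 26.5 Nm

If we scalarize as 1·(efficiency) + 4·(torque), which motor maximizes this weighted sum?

Opt10

Opt1: 1·59 + 4·24.7 = 157.8
Opt2: 1·55 + 4·9.6 = 93.4
Opt3: 1·58 + 4·3.0 = 70.0
Opt4: 1·81 + 4·27.8 = 192.2
Opt5: 1·91 + 4·25.6 = 193.4
Opt6: 1·86 + 4·13.5 = 140.0
Opt7: 1·52 + 4·29.4 = 169.6
Opt8: 1·68 + 4·31.6 = 194.4
Opt9: 1·50 + 4·1.1 = 54.4
Opt10: 1·59 + 4·36.8 = 206.2
Opt11: 1·73 + 4·20.1 = 153.4
Opt12: 1·85 + 4·26.5 = 191.0
Highest: Opt10 at 206.2.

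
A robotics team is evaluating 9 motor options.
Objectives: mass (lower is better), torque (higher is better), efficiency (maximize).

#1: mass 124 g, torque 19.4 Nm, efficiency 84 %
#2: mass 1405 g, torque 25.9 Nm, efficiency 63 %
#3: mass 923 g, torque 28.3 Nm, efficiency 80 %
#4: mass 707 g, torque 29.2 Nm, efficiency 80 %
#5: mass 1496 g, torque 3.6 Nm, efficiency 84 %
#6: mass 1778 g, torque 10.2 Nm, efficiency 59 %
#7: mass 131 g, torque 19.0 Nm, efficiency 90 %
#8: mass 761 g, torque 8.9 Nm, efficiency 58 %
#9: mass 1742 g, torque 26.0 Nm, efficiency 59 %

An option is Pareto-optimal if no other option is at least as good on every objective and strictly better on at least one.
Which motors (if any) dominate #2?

#3, #4

#3: mass 923≤1405, torque 28.3≥25.9, efficiency 80≥63 — dominates #2.
#4: mass 707≤1405, torque 29.2≥25.9, efficiency 80≥63 — dominates #2.
Others (#1, #5, #6, #7, #8, #9) are each worse than #2 on at least one objective.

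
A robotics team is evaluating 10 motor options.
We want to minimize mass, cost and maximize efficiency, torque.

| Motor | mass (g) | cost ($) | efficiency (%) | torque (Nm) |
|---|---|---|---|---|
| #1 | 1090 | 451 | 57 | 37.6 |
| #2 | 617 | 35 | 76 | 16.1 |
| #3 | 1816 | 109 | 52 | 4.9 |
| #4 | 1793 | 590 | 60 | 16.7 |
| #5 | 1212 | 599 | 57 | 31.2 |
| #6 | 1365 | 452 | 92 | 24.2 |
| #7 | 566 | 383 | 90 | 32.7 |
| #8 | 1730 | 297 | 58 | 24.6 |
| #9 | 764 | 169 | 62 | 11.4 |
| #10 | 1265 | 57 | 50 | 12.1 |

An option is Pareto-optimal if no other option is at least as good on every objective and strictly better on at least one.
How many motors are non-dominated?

#1: not dominated (best torque).
#2: not dominated (best cost).
#3: dominated by #2 (mass 617≤1816, cost 35≤109, efficiency 76≥52, torque 16.1≥4.9).
#4: dominated by #6 (mass 1365≤1793, cost 452≤590, efficiency 92≥60, torque 24.2≥16.7).
#5: dominated by #1 (mass 1090≤1212, cost 451≤599, efficiency 57≥57, torque 37.6≥31.2).
#6: not dominated (best efficiency).
#7: not dominated (best mass).
#8: not dominated.
#9: dominated by #2 (mass 617≤764, cost 35≤169, efficiency 76≥62, torque 16.1≥11.4).
#10: dominated by #2 (mass 617≤1265, cost 35≤57, efficiency 76≥50, torque 16.1≥12.1).
Pareto-optimal: #1, #2, #6, #7, #8 → 5.

5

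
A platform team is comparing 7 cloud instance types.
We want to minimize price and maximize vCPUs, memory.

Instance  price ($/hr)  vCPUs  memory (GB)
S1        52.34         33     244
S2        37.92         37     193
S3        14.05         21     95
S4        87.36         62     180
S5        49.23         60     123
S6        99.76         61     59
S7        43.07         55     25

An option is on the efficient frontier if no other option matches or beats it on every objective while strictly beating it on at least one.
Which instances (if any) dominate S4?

none

S1: worse on vCPUs (33 vs 62).
S2: worse on vCPUs (37 vs 62).
S3: worse on vCPUs (21 vs 62).
S5: worse on vCPUs (60 vs 62).
S6: worse on price (99.76 vs 87.36).
S7: worse on vCPUs (55 vs 62).
No option dominates S4.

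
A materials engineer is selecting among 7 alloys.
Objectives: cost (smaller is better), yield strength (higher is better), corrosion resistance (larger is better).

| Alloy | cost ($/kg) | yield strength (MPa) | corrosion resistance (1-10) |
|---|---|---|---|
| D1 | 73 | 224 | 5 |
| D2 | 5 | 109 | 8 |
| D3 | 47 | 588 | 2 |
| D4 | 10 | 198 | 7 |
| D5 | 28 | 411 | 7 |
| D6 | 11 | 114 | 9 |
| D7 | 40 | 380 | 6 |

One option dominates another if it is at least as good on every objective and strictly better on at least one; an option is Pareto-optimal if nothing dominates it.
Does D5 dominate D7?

D5 vs D7: cost 28≤40, yield strength 411≥380, corrosion resistance 7≥6 — D5 is at least as good on every objective with at least one strict improvement.

Yes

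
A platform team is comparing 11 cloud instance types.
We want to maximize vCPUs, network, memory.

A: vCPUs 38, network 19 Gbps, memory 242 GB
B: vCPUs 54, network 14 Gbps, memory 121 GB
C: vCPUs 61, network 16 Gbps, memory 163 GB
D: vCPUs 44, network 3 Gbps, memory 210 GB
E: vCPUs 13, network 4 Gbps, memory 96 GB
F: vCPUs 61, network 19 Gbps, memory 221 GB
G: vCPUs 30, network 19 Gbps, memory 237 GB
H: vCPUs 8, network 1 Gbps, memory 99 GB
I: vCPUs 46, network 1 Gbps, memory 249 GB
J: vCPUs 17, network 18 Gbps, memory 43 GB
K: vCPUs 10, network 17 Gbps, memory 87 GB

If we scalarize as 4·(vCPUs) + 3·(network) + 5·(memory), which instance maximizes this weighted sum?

I

A: 4·38 + 3·19 + 5·242 = 1419
B: 4·54 + 3·14 + 5·121 = 863
C: 4·61 + 3·16 + 5·163 = 1107
D: 4·44 + 3·3 + 5·210 = 1235
E: 4·13 + 3·4 + 5·96 = 544
F: 4·61 + 3·19 + 5·221 = 1406
G: 4·30 + 3·19 + 5·237 = 1362
H: 4·8 + 3·1 + 5·99 = 530
I: 4·46 + 3·1 + 5·249 = 1432
J: 4·17 + 3·18 + 5·43 = 337
K: 4·10 + 3·17 + 5·87 = 526
Highest: I at 1432.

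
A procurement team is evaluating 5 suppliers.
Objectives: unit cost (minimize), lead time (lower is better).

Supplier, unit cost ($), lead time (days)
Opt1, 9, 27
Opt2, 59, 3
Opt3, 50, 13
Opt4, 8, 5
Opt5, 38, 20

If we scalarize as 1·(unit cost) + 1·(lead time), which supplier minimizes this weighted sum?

Opt4

Opt1: 1·9 + 1·27 = 36
Opt2: 1·59 + 1·3 = 62
Opt3: 1·50 + 1·13 = 63
Opt4: 1·8 + 1·5 = 13
Opt5: 1·38 + 1·20 = 58
Lowest: Opt4 at 13.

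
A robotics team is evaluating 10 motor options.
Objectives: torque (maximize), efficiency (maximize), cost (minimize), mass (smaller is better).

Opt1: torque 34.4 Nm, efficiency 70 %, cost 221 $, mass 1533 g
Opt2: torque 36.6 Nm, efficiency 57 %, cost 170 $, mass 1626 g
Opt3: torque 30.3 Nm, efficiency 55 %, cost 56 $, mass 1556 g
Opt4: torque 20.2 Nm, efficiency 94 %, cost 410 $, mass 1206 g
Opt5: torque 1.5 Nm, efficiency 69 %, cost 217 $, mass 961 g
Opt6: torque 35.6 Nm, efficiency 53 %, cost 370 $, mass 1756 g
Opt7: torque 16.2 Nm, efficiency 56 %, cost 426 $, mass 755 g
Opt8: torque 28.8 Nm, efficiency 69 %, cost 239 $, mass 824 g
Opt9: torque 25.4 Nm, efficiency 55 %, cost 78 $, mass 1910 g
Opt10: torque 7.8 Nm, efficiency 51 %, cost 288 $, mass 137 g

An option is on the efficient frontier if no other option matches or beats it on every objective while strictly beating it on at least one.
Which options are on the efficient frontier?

Opt1, Opt2, Opt3, Opt4, Opt5, Opt7, Opt8, Opt10

Opt1: not dominated.
Opt2: not dominated (best torque).
Opt3: not dominated (best cost).
Opt4: not dominated (best efficiency).
Opt5: not dominated.
Opt6: dominated by Opt2 (torque 36.6≥35.6, efficiency 57≥53, cost 170≤370, mass 1626≤1756).
Opt7: not dominated.
Opt8: not dominated.
Opt9: dominated by Opt3 (torque 30.3≥25.4, efficiency 55≥55, cost 56≤78, mass 1556≤1910).
Opt10: not dominated (best mass).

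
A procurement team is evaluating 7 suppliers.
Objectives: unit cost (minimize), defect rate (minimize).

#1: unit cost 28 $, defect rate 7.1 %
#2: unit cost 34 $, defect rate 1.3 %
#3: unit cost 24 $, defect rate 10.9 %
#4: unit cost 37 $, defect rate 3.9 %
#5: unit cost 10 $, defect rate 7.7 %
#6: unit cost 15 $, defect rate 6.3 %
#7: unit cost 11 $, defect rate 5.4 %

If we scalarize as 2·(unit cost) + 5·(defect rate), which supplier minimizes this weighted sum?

#1: 2·28 + 5·7.1 = 91.5
#2: 2·34 + 5·1.3 = 74.5
#3: 2·24 + 5·10.9 = 102.5
#4: 2·37 + 5·3.9 = 93.5
#5: 2·10 + 5·7.7 = 58.5
#6: 2·15 + 5·6.3 = 61.5
#7: 2·11 + 5·5.4 = 49.0
Lowest: #7 at 49.0.

#7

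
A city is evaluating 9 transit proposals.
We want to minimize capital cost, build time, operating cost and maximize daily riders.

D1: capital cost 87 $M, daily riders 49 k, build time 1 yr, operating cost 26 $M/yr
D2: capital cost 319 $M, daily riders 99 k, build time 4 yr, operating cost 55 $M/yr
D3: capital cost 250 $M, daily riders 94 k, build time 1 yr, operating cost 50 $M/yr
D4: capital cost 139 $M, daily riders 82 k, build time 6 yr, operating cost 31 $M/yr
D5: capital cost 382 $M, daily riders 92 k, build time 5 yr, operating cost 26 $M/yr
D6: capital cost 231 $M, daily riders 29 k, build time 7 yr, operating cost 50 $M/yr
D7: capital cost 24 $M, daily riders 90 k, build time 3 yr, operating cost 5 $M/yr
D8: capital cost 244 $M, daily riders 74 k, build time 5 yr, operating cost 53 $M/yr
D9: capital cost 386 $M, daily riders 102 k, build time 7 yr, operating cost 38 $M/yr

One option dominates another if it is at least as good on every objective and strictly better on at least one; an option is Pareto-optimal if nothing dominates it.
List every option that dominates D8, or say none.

D7: capital cost 24≤244, daily riders 90≥74, build time 3≤5, operating cost 5≤53 — dominates D8.
Others (D1, D2, D3, D4, D5, D6, D9) are each worse than D8 on at least one objective.

D7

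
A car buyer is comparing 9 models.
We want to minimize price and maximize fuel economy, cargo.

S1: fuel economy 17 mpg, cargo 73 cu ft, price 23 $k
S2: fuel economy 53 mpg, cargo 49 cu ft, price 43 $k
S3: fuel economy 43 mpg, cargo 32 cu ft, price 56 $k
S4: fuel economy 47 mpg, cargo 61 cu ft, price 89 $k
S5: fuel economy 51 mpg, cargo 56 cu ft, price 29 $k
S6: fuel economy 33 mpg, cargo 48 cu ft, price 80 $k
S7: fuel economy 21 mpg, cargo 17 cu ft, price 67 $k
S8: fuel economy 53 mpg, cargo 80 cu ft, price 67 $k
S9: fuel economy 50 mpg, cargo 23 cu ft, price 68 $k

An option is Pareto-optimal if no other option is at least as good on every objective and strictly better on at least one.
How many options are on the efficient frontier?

4

S1: not dominated (best price).
S2: not dominated.
S3: dominated by S2 (fuel economy 53≥43, cargo 49≥32, price 43≤56).
S4: dominated by S8 (fuel economy 53≥47, cargo 80≥61, price 67≤89).
S5: not dominated.
S6: dominated by S2 (fuel economy 53≥33, cargo 49≥48, price 43≤80).
S7: dominated by S2 (fuel economy 53≥21, cargo 49≥17, price 43≤67).
S8: not dominated (best cargo).
S9: dominated by S2 (fuel economy 53≥50, cargo 49≥23, price 43≤68).
Pareto-optimal: S1, S2, S5, S8 → 4.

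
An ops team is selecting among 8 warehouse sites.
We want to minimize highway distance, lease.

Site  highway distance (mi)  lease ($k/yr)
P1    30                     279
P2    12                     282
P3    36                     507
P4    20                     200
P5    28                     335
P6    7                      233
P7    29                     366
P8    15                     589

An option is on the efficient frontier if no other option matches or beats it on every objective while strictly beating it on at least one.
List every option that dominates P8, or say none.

P2, P6

P2: highway distance 12≤15, lease 282≤589 — dominates P8.
P6: highway distance 7≤15, lease 233≤589 — dominates P8.
Others (P1, P3, P4, P5, P7) are each worse than P8 on at least one objective.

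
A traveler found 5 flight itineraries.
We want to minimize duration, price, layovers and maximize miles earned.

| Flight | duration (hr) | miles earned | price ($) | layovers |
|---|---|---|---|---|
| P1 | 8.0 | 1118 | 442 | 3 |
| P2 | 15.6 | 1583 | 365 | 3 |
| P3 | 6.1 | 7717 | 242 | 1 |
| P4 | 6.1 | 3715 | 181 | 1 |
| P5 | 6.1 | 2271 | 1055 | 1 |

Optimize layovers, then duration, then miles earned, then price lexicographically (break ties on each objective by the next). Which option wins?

P3

First minimize layovers: best is 1, kept {P3, P4, P5}.
Then minimize duration: best is 6.1, kept {P3, P4, P5}.
Then maximize miles earned: best is 7717, kept {P3}.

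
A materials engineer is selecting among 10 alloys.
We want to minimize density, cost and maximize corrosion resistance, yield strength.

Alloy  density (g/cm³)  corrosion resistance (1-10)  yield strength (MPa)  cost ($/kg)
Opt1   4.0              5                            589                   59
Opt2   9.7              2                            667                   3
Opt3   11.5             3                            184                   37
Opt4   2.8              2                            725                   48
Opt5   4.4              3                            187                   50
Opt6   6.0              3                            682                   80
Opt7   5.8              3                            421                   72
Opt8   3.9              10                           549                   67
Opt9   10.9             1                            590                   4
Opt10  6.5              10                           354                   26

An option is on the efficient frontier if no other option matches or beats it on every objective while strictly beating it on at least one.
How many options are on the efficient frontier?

7

Opt1: not dominated.
Opt2: not dominated (best cost).
Opt3: dominated by Opt10 (density 6.5≤11.5, corrosion resistance 10≥3, yield strength 354≥184, cost 26≤37).
Opt4: not dominated (best density).
Opt5: not dominated.
Opt6: not dominated.
Opt7: dominated by Opt1 (density 4.0≤5.8, corrosion resistance 5≥3, yield strength 589≥421, cost 59≤72).
Opt8: not dominated.
Opt9: dominated by Opt2 (density 9.7≤10.9, corrosion resistance 2≥1, yield strength 667≥590, cost 3≤4).
Opt10: not dominated.
Pareto-optimal: Opt1, Opt2, Opt4, Opt5, Opt6, Opt8, Opt10 → 7.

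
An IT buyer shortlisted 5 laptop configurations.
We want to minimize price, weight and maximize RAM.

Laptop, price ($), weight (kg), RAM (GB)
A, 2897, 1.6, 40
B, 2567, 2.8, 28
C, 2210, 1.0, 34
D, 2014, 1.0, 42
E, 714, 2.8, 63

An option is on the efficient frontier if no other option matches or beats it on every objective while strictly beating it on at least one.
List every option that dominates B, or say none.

C: price 2210≤2567, weight 1.0≤2.8, RAM 34≥28 — dominates B.
D: price 2014≤2567, weight 1.0≤2.8, RAM 42≥28 — dominates B.
E: price 714≤2567, weight 2.8≤2.8, RAM 63≥28 — dominates B.
Others (A) are each worse than B on at least one objective.

C, D, E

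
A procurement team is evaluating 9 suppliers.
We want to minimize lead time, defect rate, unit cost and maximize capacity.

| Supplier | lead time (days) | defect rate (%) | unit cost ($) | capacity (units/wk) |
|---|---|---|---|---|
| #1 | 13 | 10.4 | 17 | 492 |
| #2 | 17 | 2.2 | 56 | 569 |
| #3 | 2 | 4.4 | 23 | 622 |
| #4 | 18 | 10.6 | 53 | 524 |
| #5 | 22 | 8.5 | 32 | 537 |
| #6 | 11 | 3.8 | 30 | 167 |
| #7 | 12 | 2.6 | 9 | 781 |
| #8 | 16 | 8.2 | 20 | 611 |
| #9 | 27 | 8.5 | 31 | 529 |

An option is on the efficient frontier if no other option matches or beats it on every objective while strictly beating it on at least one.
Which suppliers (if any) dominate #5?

#3: lead time 2≤22, defect rate 4.4≤8.5, unit cost 23≤32, capacity 622≥537 — dominates #5.
#7: lead time 12≤22, defect rate 2.6≤8.5, unit cost 9≤32, capacity 781≥537 — dominates #5.
#8: lead time 16≤22, defect rate 8.2≤8.5, unit cost 20≤32, capacity 611≥537 — dominates #5.
Others (#1, #2, #4, #6, #9) are each worse than #5 on at least one objective.

#3, #7, #8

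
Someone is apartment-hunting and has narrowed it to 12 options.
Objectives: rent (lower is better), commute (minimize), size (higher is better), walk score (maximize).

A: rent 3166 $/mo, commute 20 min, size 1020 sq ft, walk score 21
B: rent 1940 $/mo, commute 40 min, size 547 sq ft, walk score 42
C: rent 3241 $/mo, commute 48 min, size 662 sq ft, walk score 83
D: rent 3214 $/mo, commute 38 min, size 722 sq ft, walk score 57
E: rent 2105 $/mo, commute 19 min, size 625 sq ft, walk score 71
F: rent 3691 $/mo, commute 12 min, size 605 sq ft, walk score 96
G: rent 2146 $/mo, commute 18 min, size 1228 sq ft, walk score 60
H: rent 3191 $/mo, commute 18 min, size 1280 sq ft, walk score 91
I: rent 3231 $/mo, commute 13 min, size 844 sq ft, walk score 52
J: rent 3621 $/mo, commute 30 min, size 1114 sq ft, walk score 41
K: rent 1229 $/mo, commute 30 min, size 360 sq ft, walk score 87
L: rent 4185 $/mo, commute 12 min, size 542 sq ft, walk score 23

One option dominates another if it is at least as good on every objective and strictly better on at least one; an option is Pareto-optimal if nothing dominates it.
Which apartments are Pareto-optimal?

A: dominated by G (rent 2146≤3166, commute 18≤20, size 1228≥1020, walk score 60≥21).
B: not dominated.
C: dominated by H (rent 3191≤3241, commute 18≤48, size 1280≥662, walk score 91≥83).
D: dominated by G (rent 2146≤3214, commute 18≤38, size 1228≥722, walk score 60≥57).
E: not dominated.
F: not dominated (best walk score).
G: not dominated.
H: not dominated (best size).
I: not dominated.
J: dominated by G (rent 2146≤3621, commute 18≤30, size 1228≥1114, walk score 60≥41).
K: not dominated (best rent).
L: dominated by F (rent 3691≤4185, commute 12≤12, size 605≥542, walk score 96≥23).

B, E, F, G, H, I, K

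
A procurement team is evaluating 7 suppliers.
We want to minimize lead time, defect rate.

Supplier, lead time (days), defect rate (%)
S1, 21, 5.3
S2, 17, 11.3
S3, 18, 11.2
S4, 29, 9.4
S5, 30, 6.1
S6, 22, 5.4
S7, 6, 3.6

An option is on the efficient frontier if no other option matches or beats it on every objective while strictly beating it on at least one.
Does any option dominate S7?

No

S1: worse on lead time (21 vs 6).
S2: worse on lead time (17 vs 6).
S3: worse on lead time (18 vs 6).
S4: worse on lead time (29 vs 6).
S5: worse on lead time (30 vs 6).
S6: worse on lead time (22 vs 6).
No option is at least as good as S7 on every objective and strictly better on one.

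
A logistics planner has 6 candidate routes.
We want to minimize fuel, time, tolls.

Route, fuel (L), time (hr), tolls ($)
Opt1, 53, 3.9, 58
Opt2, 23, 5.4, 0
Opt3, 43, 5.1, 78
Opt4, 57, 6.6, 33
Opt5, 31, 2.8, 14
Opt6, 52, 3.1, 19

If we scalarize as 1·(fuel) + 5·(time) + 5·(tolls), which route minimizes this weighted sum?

Opt1: 1·53 + 5·3.9 + 5·58 = 362.5
Opt2: 1·23 + 5·5.4 + 5·0 = 50.0
Opt3: 1·43 + 5·5.1 + 5·78 = 458.5
Opt4: 1·57 + 5·6.6 + 5·33 = 255.0
Opt5: 1·31 + 5·2.8 + 5·14 = 115.0
Opt6: 1·52 + 5·3.1 + 5·19 = 162.5
Lowest: Opt2 at 50.0.

Opt2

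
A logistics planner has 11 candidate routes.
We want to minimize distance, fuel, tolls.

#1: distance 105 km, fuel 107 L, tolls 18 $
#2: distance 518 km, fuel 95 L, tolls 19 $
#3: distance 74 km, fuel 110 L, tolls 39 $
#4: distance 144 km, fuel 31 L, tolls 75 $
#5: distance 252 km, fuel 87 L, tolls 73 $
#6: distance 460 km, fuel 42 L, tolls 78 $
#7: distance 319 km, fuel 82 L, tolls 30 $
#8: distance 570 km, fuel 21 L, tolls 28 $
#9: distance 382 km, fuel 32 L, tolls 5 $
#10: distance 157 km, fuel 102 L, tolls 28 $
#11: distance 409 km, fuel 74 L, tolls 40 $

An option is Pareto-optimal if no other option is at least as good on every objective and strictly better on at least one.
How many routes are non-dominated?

8

#1: not dominated.
#2: dominated by #9 (distance 382≤518, fuel 32≤95, tolls 5≤19).
#3: not dominated (best distance).
#4: not dominated.
#5: not dominated.
#6: dominated by #4 (distance 144≤460, fuel 31≤42, tolls 75≤78).
#7: not dominated.
#8: not dominated (best fuel).
#9: not dominated (best tolls).
#10: not dominated.
#11: dominated by #9 (distance 382≤409, fuel 32≤74, tolls 5≤40).
Pareto-optimal: #1, #3, #4, #5, #7, #8, #9, #10 → 8.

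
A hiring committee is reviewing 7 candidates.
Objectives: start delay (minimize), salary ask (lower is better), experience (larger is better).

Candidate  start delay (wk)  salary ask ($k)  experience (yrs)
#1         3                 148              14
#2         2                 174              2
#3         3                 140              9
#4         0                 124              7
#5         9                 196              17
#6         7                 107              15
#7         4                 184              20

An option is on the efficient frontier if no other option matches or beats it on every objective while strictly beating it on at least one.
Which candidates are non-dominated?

#1: not dominated.
#2: dominated by #4 (start delay 0≤2, salary ask 124≤174, experience 7≥2).
#3: not dominated.
#4: not dominated (best start delay).
#5: dominated by #7 (start delay 4≤9, salary ask 184≤196, experience 20≥17).
#6: not dominated (best salary ask).
#7: not dominated (best experience).

#1, #3, #4, #6, #7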